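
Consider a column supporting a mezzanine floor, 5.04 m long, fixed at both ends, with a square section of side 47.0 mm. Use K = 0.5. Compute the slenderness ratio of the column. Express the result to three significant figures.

λ ≈ 186

For a square r = a/√12 = 47.0/√12 = 13.57 mm
L_e = K·L = 0.5 × 5.04 m = 2.520 m = 2520.0 mm
λ = L_e / r_min = 2520.0 / 13.57 = 186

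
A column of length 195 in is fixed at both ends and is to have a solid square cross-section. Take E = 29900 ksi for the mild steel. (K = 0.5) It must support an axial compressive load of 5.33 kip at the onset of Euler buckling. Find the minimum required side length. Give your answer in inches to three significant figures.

L_e = K·L = 0.5 × 195 = 97.50 in
Required I = P_cr·L_e²/(π²E) = 5.330×10^3 × 97.50² / (π² × 2.99×10^7) = 0.1717 in⁴
Solid square: I = a⁴/12  ⇒  a = (12I)^(1/4) = (12×0.1717)^(1/4) = 1.20 in

a ≈ 1.20 in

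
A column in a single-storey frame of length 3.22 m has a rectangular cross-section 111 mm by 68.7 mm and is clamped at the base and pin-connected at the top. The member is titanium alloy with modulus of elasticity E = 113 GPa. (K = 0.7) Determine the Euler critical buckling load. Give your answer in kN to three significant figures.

P_cr ≈ 658 kN

Buckling occurs about the weak axis: I_min = h·b³/12 with b = 68.7 mm (the shorter side).
I_min = 111×68.7³/12 = 2.999×10^6 mm⁴
I = 2.999×10^6 mm⁴ = 2.999×10^-6 m⁴
Effective length L_e = K·L = 0.7 × 3.22 = 2.254 m
P_cr = π²EI / L_e² = π² × 113×10⁹ × 2.999×10^-6 / 2.254² = 6.584×10^5 N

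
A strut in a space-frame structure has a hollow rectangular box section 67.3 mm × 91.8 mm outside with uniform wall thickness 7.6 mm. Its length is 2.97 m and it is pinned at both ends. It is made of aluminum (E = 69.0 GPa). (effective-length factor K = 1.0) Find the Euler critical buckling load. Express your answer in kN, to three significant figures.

Inner dimensions: h_i = 91.8 − 2×7.6 = 76.60 mm, b_i = 67.3 − 2×7.6 = 52.10 mm
Weak-axis I_min = (h_o·b_o³ − h_i·b_i³)/12 with b_o = 67.3, b_i = 52.10 mm (shorter outer/inner sides).
I_min = (91.8×67.3³ − 76.60×52.10³)/12 = 1.429×10^6 mm⁴
I = 1.429×10^6 mm⁴ = 1.429×10^-6 m⁴
Effective length L_e = K·L = 1 × 2.97 = 2.970 m
P_cr = π²EI / L_e² = π² × 69.0×10⁹ × 1.429×10^-6 / 2.970² = 1.103×10^5 N

P_cr ≈ 110 kN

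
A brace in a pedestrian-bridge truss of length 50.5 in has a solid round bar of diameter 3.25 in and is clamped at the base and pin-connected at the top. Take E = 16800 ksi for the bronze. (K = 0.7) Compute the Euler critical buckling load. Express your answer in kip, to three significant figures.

I = πd⁴/64 = π×3.25⁴/64 = 5.477 in⁴
Effective length L_e = K·L = 0.7 × 50.5 = 35.35 in
P_cr = π²EI / L_e² = π² × 16800×10³ × 5.477 / 35.35² = 7.267×10^5 lb

P_cr ≈ 727 kip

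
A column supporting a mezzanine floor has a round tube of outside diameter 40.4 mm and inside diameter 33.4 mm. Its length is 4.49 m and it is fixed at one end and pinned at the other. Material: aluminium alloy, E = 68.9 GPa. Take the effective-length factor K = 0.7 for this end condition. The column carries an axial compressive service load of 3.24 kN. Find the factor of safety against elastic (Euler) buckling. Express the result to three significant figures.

d_o = 40.4 mm, d_i = 33.4 mm
I = π(d_o⁴ − d_i⁴)/64 = π(40.4⁴ − 33.40⁴)/64 = 6.968×10^4 mm⁴
I = 6.968×10^4 mm⁴ = 6.968×10^-8 m⁴
Effective length L_e = K·L = 0.7 × 4.49 = 3.143 m
P_cr = π²EI / L_e² = π² × 68.9×10⁹ × 6.968×10^-8 / 3.143² = 4.797×10^3 N
Factor of safety n = P_cr / P = 4.7965 / 3.24 = 1.48

n ≈ 1.48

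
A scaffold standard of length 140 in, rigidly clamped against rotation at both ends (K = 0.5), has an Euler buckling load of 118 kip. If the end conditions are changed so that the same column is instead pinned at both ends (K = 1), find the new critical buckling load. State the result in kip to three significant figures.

P_cr ≈ 29.5 kip

P_cr ∝ 1/K², so P_cr,new = P_cr,old × (K_old/K_new)² = 118 × (0.5/1)²
= 118 × 0.2500 = 29.5 kip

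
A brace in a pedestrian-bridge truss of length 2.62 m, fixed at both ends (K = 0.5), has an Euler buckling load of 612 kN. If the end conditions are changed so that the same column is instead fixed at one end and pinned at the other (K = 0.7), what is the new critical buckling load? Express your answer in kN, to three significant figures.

P_cr ≈ 312 kN

P_cr ∝ 1/K², so P_cr,new = P_cr,old × (K_old/K_new)² = 612 × (0.5/0.7)²
= 612 × 0.5102 = 312 kN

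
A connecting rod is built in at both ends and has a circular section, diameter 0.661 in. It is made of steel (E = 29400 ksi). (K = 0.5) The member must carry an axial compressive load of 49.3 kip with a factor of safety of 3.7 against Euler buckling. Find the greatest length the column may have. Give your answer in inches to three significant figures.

I = πd⁴/64 = π×0.661⁴/64 = 9.371×10^-3 in⁴
Required critical load P_cr = n·P = 3.7 × 49.3 = 182.4 kip = 1.824×10^5 lb
From P_cr = π²EI/(K·L)²:  L = (1/K)·√(π²EI/P_cr) = (1/0.5)·√(π²×2.94×10^7×9.371×10^-3/1.824×10^5)
L = 7.72 in

L_max ≈ 7.72 in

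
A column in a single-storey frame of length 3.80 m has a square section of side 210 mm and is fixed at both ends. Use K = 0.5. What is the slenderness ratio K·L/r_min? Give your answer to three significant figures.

λ ≈ 31.3

I = a⁴/12 = 210⁴/12 = 1.621×10^8 mm⁴
A = 4.410×10^4 mm²;  r_min = √(I/A) = √(1.621×10^8/4.410×10^4) = 60.62 mm
L_e = K·L = 0.5 × 3.80 m = 1.900 m = 1900.0 mm
λ = L_e / r_min = 1900.0 / 60.62 = 31.3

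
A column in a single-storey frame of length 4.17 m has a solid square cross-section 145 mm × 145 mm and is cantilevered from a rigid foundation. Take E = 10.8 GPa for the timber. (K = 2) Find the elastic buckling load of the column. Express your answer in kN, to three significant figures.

I = a⁴/12 = 145⁴/12 = 3.684×10^7 mm⁴
I = 3.684×10^7 mm⁴ = 3.684×10^-5 m⁴
Effective length L_e = K·L = 2 × 4.17 = 8.340 m
P_cr = π²EI / L_e² = π² × 10.8×10⁹ × 3.684×10^-5 / 8.340² = 5.645×10^4 N

P_cr ≈ 56.5 kN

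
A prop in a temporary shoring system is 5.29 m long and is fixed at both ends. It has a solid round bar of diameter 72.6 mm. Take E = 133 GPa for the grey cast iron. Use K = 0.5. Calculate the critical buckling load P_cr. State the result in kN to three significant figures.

P_cr ≈ 256 kN

I = πd⁴/64 = π×72.6⁴/64 = 1.364×10^6 mm⁴
I = 1.364×10^6 mm⁴ = 1.364×10^-6 m⁴
Effective length L_e = K·L = 0.5 × 5.29 = 2.645 m
P_cr = π²EI / L_e² = π² × 133×10⁹ × 1.364×10^-6 / 2.645² = 2.559×10^5 N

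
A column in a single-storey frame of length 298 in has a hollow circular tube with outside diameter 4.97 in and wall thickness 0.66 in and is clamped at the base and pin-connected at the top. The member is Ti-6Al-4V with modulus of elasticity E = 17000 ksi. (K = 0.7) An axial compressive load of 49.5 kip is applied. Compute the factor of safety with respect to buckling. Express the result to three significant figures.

Inner diameter d_i = 4.97 − 2×0.66 = 3.650 in
I = π(d_o⁴ − d_i⁴)/64 = π(4.97⁴ − 3.650⁴)/64 = 21.24 in⁴
Effective length L_e = K·L = 0.7 × 298 = 208.6 in
P_cr = π²EI / L_e² = π² × 17000×10³ × 21.24 / 208.6² = 8.189×10^4 lb
Factor of safety n = P_cr / P = 81.888 / 49.5 = 1.65

n ≈ 1.65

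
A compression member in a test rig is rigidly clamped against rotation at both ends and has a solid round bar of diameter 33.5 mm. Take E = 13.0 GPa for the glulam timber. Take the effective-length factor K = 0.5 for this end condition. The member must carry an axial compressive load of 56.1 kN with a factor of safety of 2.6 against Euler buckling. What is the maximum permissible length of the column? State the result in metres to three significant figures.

I = πd⁴/64 = π×33.5⁴/64 = 6.182×10^4 mm⁴
I = 6.182×10^-8 m⁴
Required critical load P_cr = n·P = 2.6 × 56.1 = 145.9 kN = 1.459×10^5 N
From P_cr = π²EI/(K·L)²:  L = (1/K)·√(π²EI/P_cr) = (1/0.5)·√(π²×1.30×10^10×6.182×10^-8/1.459×10^5)
L = 0.466 m

L_max ≈ 0.466 m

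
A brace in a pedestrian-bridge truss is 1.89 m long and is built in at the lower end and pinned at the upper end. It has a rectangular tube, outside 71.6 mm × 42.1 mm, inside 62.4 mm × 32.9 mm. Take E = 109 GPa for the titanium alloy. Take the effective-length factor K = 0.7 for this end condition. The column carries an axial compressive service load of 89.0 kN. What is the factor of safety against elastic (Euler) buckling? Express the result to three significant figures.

n ≈ 1.80

Weak-axis I_min = (h_o·b_o³ − h_i·b_i³)/12 with b_o = 42.1, b_i = 32.90 mm (shorter outer/inner sides).
I_min = (71.6×42.1³ − 62.40×32.90³)/12 = 2.600×10^5 mm⁴
I = 2.600×10^5 mm⁴ = 2.600×10^-7 m⁴
Effective length L_e = K·L = 0.7 × 1.89 = 1.323 m
P_cr = π²EI / L_e² = π² × 109×10⁹ × 2.600×10^-7 / 1.323² = 1.598×10^5 N
Factor of safety n = P_cr / P = 159.83 / 89.0 = 1.80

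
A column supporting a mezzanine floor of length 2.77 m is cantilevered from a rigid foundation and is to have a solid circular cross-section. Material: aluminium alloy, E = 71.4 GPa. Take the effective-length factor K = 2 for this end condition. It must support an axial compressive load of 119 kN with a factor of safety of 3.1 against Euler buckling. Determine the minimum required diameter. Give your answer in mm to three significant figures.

Required P_cr = n·P = 3.1 × 119 = 368.9 kN
L_e = K·L = 2 × 2.77 = 5.540 m
Required I = P_cr·L_e²/(π²E) = 3.689×10^5 × 5.540² / (π² × 7.14×10^10) = 1.607×10^-5 m⁴
I_req = 1.607×10^7 mm⁴
Solid circle: I = πd⁴/64  ⇒  d = (64I/π)^(1/4) = (64×1.607×10^7/π)^(1/4) = 135 mm

d ≈ 135 mm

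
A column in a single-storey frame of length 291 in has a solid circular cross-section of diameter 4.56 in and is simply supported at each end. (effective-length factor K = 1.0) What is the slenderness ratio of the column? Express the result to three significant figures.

For a solid circle r = d/4 = 4.56/4 = 1.140 in
L_e = K·L = 1 × 291 = 291.0 in
λ = L_e / r_min = 291.00 / 1.140 = 255

λ ≈ 255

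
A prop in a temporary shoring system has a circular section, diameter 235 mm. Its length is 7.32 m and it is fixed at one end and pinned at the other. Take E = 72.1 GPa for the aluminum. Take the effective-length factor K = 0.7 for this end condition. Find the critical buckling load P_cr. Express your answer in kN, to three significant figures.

I = πd⁴/64 = π×235⁴/64 = 1.497×10^8 mm⁴
I = 1.497×10^8 mm⁴ = 1.497×10^-4 m⁴
Effective length L_e = K·L = 0.7 × 7.32 = 5.124 m
P_cr = π²EI / L_e² = π² × 72.1×10⁹ × 1.497×10^-4 / 5.124² = 4.057×10^6 N

P_cr ≈ 4060 kN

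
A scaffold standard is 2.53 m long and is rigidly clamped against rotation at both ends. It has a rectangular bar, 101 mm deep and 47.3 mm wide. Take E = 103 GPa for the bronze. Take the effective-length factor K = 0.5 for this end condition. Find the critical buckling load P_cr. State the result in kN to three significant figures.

Buckling occurs about the weak axis: I_min = h·b³/12 with b = 47.3 mm (the shorter side).
I_min = 101×47.3³/12 = 8.907×10^5 mm⁴
I = 8.907×10^5 mm⁴ = 8.907×10^-7 m⁴
Effective length L_e = K·L = 0.5 × 2.53 = 1.265 m
P_cr = π²EI / L_e² = π² × 103×10⁹ × 8.907×10^-7 / 1.265² = 5.658×10^5 N

P_cr ≈ 566 kN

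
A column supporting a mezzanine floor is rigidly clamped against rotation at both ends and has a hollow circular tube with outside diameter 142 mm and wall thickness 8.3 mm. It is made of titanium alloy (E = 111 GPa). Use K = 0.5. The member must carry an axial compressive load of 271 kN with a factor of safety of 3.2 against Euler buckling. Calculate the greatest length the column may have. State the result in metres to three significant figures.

L_max ≈ 6.29 m

Inner diameter d_i = 142 − 2×8.3 = 125.4 mm
I = π(d_o⁴ − d_i⁴)/64 = π(142⁴ − 125.4⁴)/64 = 7.820×10^6 mm⁴
I = 7.820×10^-6 m⁴
Required critical load P_cr = n·P = 3.2 × 271 = 867.2 kN = 8.672×10^5 N
From P_cr = π²EI/(K·L)²:  L = (1/K)·√(π²EI/P_cr) = (1/0.5)·√(π²×1.11×10^11×7.820×10^-6/8.672×10^5)
L = 6.29 m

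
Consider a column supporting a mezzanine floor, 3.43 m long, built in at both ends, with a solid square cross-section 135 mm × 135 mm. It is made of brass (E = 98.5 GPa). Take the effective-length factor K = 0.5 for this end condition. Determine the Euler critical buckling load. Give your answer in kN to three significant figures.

P_cr ≈ 9150 kN

I = a⁴/12 = 135⁴/12 = 2.768×10^7 mm⁴
I = 2.768×10^7 mm⁴ = 2.768×10^-5 m⁴
Effective length L_e = K·L = 0.5 × 3.43 = 1.715 m
P_cr = π²EI / L_e² = π² × 98.5×10⁹ × 2.768×10^-5 / 1.715² = 9.149×10^6 N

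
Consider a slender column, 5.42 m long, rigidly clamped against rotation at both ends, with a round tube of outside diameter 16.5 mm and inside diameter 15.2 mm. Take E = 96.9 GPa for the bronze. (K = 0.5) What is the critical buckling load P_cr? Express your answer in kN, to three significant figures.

d_o = 16.5 mm, d_i = 15.2 mm
I = π(d_o⁴ − d_i⁴)/64 = π(16.5⁴ − 15.20⁴)/64 = 1.018×10^3 mm⁴
I = 1.018×10^3 mm⁴ = 1.018×10^-9 m⁴
Effective length L_e = K·L = 0.5 × 5.42 = 2.710 m
P_cr = π²EI / L_e² = π² × 96.9×10⁹ × 1.018×10^-9 / 2.710² = 132.6 N

P_cr ≈ 0.133 kN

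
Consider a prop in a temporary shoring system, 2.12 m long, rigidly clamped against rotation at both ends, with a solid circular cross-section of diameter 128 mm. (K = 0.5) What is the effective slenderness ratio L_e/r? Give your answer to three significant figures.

λ ≈ 33.1

I = πd⁴/64 = π×128⁴/64 = 1.318×10^7 mm⁴
A = 1.287×10^4 mm²;  r_min = √(I/A) = √(1.318×10^7/1.287×10^4) = 32.00 mm
L_e = K·L = 0.5 × 2.12 m = 1.060 m = 1060.0 mm
λ = L_e / r_min = 1060.0 / 32.00 = 33.1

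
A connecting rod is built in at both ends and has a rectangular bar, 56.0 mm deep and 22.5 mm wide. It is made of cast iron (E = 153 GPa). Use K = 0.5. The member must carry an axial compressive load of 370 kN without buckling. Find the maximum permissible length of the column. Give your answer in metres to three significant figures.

L_max ≈ 0.932 m

Buckling occurs about the weak axis: I_min = h·b³/12 with b = 22.5 mm (the shorter side).
I_min = 56.0×22.5³/12 = 5.316×10^4 mm⁴
I = 5.316×10^-8 m⁴
At the buckling limit P_cr = P = 3.700×10^5 N
From P_cr = π²EI/(K·L)²:  L = (1/K)·√(π²EI/P_cr) = (1/0.5)·√(π²×1.53×10^11×5.316×10^-8/3.700×10^5)
L = 0.932 m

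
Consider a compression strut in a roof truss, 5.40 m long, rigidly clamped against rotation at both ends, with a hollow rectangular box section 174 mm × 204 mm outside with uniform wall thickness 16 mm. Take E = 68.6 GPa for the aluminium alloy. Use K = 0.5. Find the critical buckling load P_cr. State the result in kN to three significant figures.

Inner dimensions: h_i = 204 − 2×16 = 172.0 mm, b_i = 174 − 2×16 = 142.0 mm
Weak-axis I_min = (h_o·b_o³ − h_i·b_i³)/12 with b_o = 174, b_i = 142.0 mm (shorter outer/inner sides).
I_min = (204×174³ − 172.0×142.0³)/12 = 4.852×10^7 mm⁴
I = 4.852×10^7 mm⁴ = 4.852×10^-5 m⁴
Effective length L_e = K·L = 0.5 × 5.40 = 2.700 m
P_cr = π²EI / L_e² = π² × 68.6×10⁹ × 4.852×10^-5 / 2.700² = 4.506×10^6 N

P_cr ≈ 4510 kN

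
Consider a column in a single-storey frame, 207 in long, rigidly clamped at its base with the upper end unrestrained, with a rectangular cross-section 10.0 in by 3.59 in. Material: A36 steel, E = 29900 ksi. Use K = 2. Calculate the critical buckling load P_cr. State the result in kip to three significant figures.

Buckling occurs about the weak axis: I_min = h·b³/12 with b = 3.59 in (the shorter side).
I_min = 10.0×3.59³/12 = 38.56 in⁴
Effective length L_e = K·L = 2 × 207 = 414.0 in
P_cr = π²EI / L_e² = π² × 29900×10³ × 38.56 / 414.0² = 6.639×10^4 lb

P_cr ≈ 66.4 kip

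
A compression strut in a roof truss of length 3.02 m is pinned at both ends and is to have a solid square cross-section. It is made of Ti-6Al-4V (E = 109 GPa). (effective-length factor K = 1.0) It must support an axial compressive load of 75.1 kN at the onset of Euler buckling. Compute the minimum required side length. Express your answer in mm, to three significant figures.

L_e = K·L = 1 × 3.02 = 3.020 m
Required I = P_cr·L_e²/(π²E) = 7.510×10^4 × 3.020² / (π² × 1.09×10^11) = 6.367×10^-7 m⁴
I_req = 6.367×10^5 mm⁴
Solid square: I = a⁴/12  ⇒  a = (12I)^(1/4) = (12×6.367×10^5)^(1/4) = 52.6 mm

a ≈ 52.6 mm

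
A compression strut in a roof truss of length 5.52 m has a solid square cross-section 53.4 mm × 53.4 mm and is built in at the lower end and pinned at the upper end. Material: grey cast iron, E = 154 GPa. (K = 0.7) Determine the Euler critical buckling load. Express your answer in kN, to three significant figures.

P_cr ≈ 69.0 kN

I = a⁴/12 = 53.4⁴/12 = 6.776×10^5 mm⁴
I = 6.776×10^5 mm⁴ = 6.776×10^-7 m⁴
Effective length L_e = K·L = 0.7 × 5.52 = 3.864 m
P_cr = π²EI / L_e² = π² × 154×10⁹ × 6.776×10^-7 / 3.864² = 6.898×10^4 N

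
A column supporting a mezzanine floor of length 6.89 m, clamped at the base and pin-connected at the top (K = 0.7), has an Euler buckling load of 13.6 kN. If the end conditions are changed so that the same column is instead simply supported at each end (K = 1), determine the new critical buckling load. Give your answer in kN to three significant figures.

P_cr ≈ 6.66 kN

P_cr ∝ 1/K², so P_cr,new = P_cr,old × (K_old/K_new)² = 13.6 × (0.7/1)²
= 13.6 × 0.4900 = 6.66 kN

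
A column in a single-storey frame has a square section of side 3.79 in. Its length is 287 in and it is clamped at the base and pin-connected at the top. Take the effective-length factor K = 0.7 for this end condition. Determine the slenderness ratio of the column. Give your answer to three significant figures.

λ ≈ 184

For a square r = a/√12 = 3.79/√12 = 1.094 in
L_e = K·L = 0.7 × 287 = 200.9 in
λ = L_e / r_min = 200.90 / 1.094 = 184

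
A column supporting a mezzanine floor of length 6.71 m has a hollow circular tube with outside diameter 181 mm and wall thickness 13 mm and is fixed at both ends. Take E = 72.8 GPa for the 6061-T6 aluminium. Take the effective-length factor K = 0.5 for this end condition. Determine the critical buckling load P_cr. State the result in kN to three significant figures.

Inner diameter d_i = 181 − 2×13 = 155.0 mm
I = π(d_o⁴ − d_i⁴)/64 = π(181⁴ − 155.0⁴)/64 = 2.435×10^7 mm⁴
I = 2.435×10^7 mm⁴ = 2.435×10^-5 m⁴
Effective length L_e = K·L = 0.5 × 6.71 = 3.355 m
P_cr = π²EI / L_e² = π² × 72.8×10⁹ × 2.435×10^-5 / 3.355² = 1.554×10^6 N

P_cr ≈ 1550 kN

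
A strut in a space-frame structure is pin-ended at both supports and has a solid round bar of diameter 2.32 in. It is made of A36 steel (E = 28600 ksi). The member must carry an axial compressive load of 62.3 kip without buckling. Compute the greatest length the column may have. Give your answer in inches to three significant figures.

L_max ≈ 80.3 in

I = πd⁴/64 = π×2.32⁴/64 = 1.422 in⁴
At the buckling limit P_cr = P = 6.230×10^4 lb
From P_cr = π²EI/(K·L)²:  L = (1/K)·√(π²EI/P_cr) = (1/1)·√(π²×2.86×10^7×1.422/6.230×10^4)
L = 80.3 in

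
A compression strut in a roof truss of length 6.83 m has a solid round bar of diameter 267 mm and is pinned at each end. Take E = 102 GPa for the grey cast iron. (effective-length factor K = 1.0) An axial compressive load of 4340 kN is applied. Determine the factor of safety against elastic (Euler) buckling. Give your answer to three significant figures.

I = πd⁴/64 = π×267⁴/64 = 2.495×10^8 mm⁴
I = 2.495×10^8 mm⁴ = 2.495×10^-4 m⁴
Effective length L_e = K·L = 1 × 6.83 = 6.830 m
P_cr = π²EI / L_e² = π² × 102×10⁹ × 2.495×10^-4 / 6.830² = 5.384×10^6 N
Factor of safety n = P_cr / P = 5383.6 / 4340 = 1.24

n ≈ 1.24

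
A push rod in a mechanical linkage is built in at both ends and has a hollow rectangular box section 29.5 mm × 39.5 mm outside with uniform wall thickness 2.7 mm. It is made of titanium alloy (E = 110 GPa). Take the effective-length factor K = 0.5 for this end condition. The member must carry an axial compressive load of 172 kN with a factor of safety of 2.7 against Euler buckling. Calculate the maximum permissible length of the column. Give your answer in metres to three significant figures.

L_max ≈ 0.647 m

Inner dimensions: h_i = 39.5 − 2×2.7 = 34.10 mm, b_i = 29.5 − 2×2.7 = 24.10 mm
Weak-axis I_min = (h_o·b_o³ − h_i·b_i³)/12 with b_o = 29.5, b_i = 24.10 mm (shorter outer/inner sides).
I_min = (39.5×29.5³ − 34.10×24.10³)/12 = 4.473×10^4 mm⁴
I = 4.473×10^-8 m⁴
Required critical load P_cr = n·P = 2.7 × 172 = 464.4 kN = 4.644×10^5 N
From P_cr = π²EI/(K·L)²:  L = (1/K)·√(π²EI/P_cr) = (1/0.5)·√(π²×1.10×10^11×4.473×10^-8/4.644×10^5)
L = 0.647 m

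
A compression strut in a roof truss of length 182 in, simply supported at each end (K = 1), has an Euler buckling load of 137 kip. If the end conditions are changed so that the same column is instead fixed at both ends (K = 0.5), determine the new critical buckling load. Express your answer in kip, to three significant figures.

P_cr ≈ 548 kip

P_cr ∝ 1/K², so P_cr,new = P_cr,old × (K_old/K_new)² = 137 × (1/0.5)²
= 137 × 4.000 = 548 kip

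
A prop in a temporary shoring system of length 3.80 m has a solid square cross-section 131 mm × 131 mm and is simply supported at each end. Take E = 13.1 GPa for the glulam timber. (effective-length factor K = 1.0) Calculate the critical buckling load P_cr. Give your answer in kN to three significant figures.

I = a⁴/12 = 131⁴/12 = 2.454×10^7 mm⁴
I = 2.454×10^7 mm⁴ = 2.454×10^-5 m⁴
Effective length L_e = K·L = 1 × 3.80 = 3.800 m
P_cr = π²EI / L_e² = π² × 13.1×10⁹ × 2.454×10^-5 / 3.800² = 2.197×10^5 N

P_cr ≈ 220 kN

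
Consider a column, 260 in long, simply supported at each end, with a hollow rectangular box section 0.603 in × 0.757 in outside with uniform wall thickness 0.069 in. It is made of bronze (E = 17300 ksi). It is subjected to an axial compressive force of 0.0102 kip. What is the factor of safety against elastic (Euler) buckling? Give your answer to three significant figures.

n ≈ 2.14

Inner dimensions: h_i = 0.757 − 2×0.069 = 0.6190 in, b_i = 0.603 − 2×0.069 = 0.4650 in
Weak-axis I_min = (h_o·b_o³ − h_i·b_i³)/12 with b_o = 0.603, b_i = 0.4650 in (shorter outer/inner sides).
I_min = (0.757×0.603³ − 0.6190×0.4650³)/12 = 8.645×10^-3 in⁴
Effective length L_e = K·L = 1 × 260 = 260.0 in
P_cr = π²EI / L_e² = π² × 17300×10³ × 8.645×10^-3 / 260.0² = 21.84 lb
Factor of safety n = P_cr / P = 0.021836 / 0.0102 = 2.14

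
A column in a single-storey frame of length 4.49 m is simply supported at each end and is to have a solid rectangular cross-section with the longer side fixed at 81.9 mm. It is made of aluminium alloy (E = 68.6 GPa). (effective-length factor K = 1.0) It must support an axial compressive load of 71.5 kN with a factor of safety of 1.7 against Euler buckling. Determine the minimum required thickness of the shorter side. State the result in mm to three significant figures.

Required P_cr = n·P = 1.7 × 71.5 = 121.6 kN
L_e = K·L = 1 × 4.49 = 4.490 m
Required I = P_cr·L_e²/(π²E) = 1.216×10^5 × 4.490² / (π² × 6.86×10^10) = 3.619×10^-6 m⁴
I_req = 3.619×10^6 mm⁴
Rectangle, weak axis: I_min = h·b³/12 with h = 81.9 mm fixed  ⇒  b = (12I/h)^(1/3) = 80.9 mm

b ≈ 80.9 mm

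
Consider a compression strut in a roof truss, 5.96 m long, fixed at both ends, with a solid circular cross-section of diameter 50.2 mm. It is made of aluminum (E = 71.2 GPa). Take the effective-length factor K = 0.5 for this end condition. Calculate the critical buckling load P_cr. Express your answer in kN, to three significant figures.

P_cr ≈ 24.7 kN

I = πd⁴/64 = π×50.2⁴/64 = 3.117×10^5 mm⁴
I = 3.117×10^5 mm⁴ = 3.117×10^-7 m⁴
Effective length L_e = K·L = 0.5 × 5.96 = 2.980 m
P_cr = π²EI / L_e² = π² × 71.2×10⁹ × 3.117×10^-7 / 2.980² = 2.467×10^4 N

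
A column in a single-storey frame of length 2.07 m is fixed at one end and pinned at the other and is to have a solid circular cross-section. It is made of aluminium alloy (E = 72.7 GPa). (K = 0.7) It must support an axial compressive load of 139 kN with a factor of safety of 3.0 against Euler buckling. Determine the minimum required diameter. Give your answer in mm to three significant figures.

d ≈ 70.6 mm

Required P_cr = n·P = 3.0 × 139 = 417.0 kN
L_e = K·L = 0.7 × 2.07 = 1.449 m
Required I = P_cr·L_e²/(π²E) = 4.170×10^5 × 1.449² / (π² × 7.27×10^10) = 1.220×10^-6 m⁴
I_req = 1.220×10^6 mm⁴
Solid circle: I = πd⁴/64  ⇒  d = (64I/π)^(1/4) = (64×1.220×10^6/π)^(1/4) = 70.6 mm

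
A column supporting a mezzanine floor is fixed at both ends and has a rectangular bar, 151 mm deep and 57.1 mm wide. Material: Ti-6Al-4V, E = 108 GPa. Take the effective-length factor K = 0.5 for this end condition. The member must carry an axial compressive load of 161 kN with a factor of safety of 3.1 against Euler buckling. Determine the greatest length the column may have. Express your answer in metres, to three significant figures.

L_max ≈ 4.47 m

Buckling occurs about the weak axis: I_min = h·b³/12 with b = 57.1 mm (the shorter side).
I_min = 151×57.1³/12 = 2.343×10^6 mm⁴
I = 2.343×10^-6 m⁴
Required critical load P_cr = n·P = 3.1 × 161 = 499.1 kN = 4.991×10^5 N
From P_cr = π²EI/(K·L)²:  L = (1/K)·√(π²EI/P_cr) = (1/0.5)·√(π²×1.08×10^11×2.343×10^-6/4.991×10^5)
L = 4.47 m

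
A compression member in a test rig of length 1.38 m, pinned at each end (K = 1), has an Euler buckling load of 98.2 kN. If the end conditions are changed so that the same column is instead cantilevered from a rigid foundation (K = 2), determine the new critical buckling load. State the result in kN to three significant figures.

P_cr ∝ 1/K², so P_cr,new = P_cr,old × (K_old/K_new)² = 98.2 × (1/2)²
= 98.2 × 0.2500 = 24.6 kN

P_cr ≈ 24.6 kN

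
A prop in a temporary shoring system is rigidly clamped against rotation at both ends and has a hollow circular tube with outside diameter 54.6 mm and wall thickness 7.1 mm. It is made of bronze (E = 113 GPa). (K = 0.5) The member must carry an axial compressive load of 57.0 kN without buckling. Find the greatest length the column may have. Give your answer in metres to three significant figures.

Inner diameter d_i = 54.6 − 2×7.1 = 40.40 mm
I = π(d_o⁴ − d_i⁴)/64 = π(54.6⁴ − 40.40⁴)/64 = 3.055×10^5 mm⁴
I = 3.055×10^-7 m⁴
At the buckling limit P_cr = P = 5.700×10^4 N
From P_cr = π²EI/(K·L)²:  L = (1/K)·√(π²EI/P_cr) = (1/0.5)·√(π²×1.13×10^11×3.055×10^-7/5.700×10^4)
L = 4.89 m

L_max ≈ 4.89 m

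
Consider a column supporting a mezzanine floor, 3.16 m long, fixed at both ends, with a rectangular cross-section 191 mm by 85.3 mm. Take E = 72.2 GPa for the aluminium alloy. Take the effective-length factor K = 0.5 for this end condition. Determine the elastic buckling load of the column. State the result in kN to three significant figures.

Buckling occurs about the weak axis: I_min = h·b³/12 with b = 85.3 mm (the shorter side).
I_min = 191×85.3³/12 = 9.879×10^6 mm⁴
I = 9.879×10^6 mm⁴ = 9.879×10^-6 m⁴
Effective length L_e = K·L = 0.5 × 3.16 = 1.580 m
P_cr = π²EI / L_e² = π² × 72.2×10⁹ × 9.879×10^-6 / 1.580² = 2.820×10^6 N

P_cr ≈ 2820 kN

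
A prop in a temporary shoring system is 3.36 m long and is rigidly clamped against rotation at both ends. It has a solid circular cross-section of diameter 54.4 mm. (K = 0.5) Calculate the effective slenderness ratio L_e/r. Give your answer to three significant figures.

For a solid circle r = d/4 = 54.4/4 = 13.60 mm
L_e = K·L = 0.5 × 3.36 m = 1.680 m = 1680.0 mm
λ = L_e / r_min = 1680.0 / 13.60 = 124

λ ≈ 124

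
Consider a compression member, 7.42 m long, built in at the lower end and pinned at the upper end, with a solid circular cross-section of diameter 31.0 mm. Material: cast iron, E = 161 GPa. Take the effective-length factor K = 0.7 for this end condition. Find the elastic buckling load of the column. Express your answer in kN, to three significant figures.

P_cr ≈ 2.67 kN

I = πd⁴/64 = π×31.0⁴/64 = 4.533×10^4 mm⁴
I = 4.533×10^4 mm⁴ = 4.533×10^-8 m⁴
Effective length L_e = K·L = 0.7 × 7.42 = 5.194 m
P_cr = π²EI / L_e² = π² × 161×10⁹ × 4.533×10^-8 / 5.194² = 2.670×10^3 N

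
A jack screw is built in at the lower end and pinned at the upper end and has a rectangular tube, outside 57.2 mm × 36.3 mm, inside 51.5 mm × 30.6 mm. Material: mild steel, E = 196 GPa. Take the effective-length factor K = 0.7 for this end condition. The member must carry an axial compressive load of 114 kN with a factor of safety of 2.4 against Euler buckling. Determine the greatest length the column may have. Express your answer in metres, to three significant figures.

L_max ≈ 1.23 m

Weak-axis I_min = (h_o·b_o³ − h_i·b_i³)/12 with b_o = 36.3, b_i = 30.60 mm (shorter outer/inner sides).
I_min = (57.2×36.3³ − 51.50×30.60³)/12 = 1.050×10^5 mm⁴
I = 1.050×10^-7 m⁴
Required critical load P_cr = n·P = 2.4 × 114 = 273.6 kN = 2.736×10^5 N
From P_cr = π²EI/(K·L)²:  L = (1/K)·√(π²EI/P_cr) = (1/0.7)·√(π²×1.96×10^11×1.050×10^-7/2.736×10^5)
L = 1.23 m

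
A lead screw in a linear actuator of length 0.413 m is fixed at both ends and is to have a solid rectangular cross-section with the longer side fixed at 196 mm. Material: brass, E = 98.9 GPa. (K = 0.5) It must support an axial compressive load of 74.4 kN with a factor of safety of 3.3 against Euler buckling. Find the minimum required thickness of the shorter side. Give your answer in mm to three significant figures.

b ≈ 8.69 mm

Required P_cr = n·P = 3.3 × 74.4 = 245.5 kN
L_e = K·L = 0.5 × 0.413 = 0.2065 m
Required I = P_cr·L_e²/(π²E) = 2.455×10^5 × 0.2065² / (π² × 9.89×10^10) = 1.073×10^-8 m⁴
I_req = 1.073×10^4 mm⁴
Rectangle, weak axis: I_min = h·b³/12 with h = 196 mm fixed  ⇒  b = (12I/h)^(1/3) = 8.69 mm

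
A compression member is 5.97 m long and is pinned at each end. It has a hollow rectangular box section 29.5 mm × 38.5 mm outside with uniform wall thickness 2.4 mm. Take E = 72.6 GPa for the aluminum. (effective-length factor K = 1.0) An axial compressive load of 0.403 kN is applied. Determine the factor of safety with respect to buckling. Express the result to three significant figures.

n ≈ 2.00

Inner dimensions: h_i = 38.5 − 2×2.4 = 33.70 mm, b_i = 29.5 − 2×2.4 = 24.70 mm
Weak-axis I_min = (h_o·b_o³ − h_i·b_i³)/12 with b_o = 29.5, b_i = 24.70 mm (shorter outer/inner sides).
I_min = (38.5×29.5³ − 33.70×24.70³)/12 = 4.005×10^4 mm⁴
I = 4.005×10^4 mm⁴ = 4.005×10^-8 m⁴
Effective length L_e = K·L = 1 × 5.97 = 5.970 m
P_cr = π²EI / L_e² = π² × 72.6×10⁹ × 4.005×10^-8 / 5.970² = 805.1 N
Factor of safety n = P_cr / P = 0.80510 / 0.403 = 2.00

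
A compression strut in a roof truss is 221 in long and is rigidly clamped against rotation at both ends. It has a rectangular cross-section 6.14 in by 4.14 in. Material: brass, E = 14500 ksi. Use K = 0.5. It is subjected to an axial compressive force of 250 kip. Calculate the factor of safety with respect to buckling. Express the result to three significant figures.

Buckling occurs about the weak axis: I_min = h·b³/12 with b = 4.14 in (the shorter side).
I_min = 6.14×4.14³/12 = 36.31 in⁴
Effective length L_e = K·L = 0.5 × 221 = 110.5 in
P_cr = π²EI / L_e² = π² × 14500×10³ × 36.31 / 110.5² = 4.255×10^5 lb
Factor of safety n = P_cr / P = 425.53 / 250 = 1.70

n ≈ 1.70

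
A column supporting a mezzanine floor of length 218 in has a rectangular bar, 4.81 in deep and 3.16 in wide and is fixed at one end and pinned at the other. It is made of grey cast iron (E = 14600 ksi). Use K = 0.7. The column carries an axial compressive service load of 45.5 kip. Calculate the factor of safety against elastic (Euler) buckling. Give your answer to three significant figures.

n ≈ 1.72

Buckling occurs about the weak axis: I_min = h·b³/12 with b = 3.16 in (the shorter side).
I_min = 4.81×3.16³/12 = 12.65 in⁴
Effective length L_e = K·L = 0.7 × 218 = 152.6 in
P_cr = π²EI / L_e² = π² × 14600×10³ × 12.65 / 152.6² = 7.827×10^4 lb
Factor of safety n = P_cr / P = 78.265 / 45.5 = 1.72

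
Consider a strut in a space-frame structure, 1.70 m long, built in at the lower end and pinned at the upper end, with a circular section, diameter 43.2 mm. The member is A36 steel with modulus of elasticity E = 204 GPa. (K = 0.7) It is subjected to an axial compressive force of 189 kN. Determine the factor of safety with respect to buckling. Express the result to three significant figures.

I = πd⁴/64 = π×43.2⁴/64 = 1.710×10^5 mm⁴
I = 1.710×10^5 mm⁴ = 1.710×10^-7 m⁴
Effective length L_e = K·L = 0.7 × 1.70 = 1.190 m
P_cr = π²EI / L_e² = π² × 204×10⁹ × 1.710×10^-7 / 1.190² = 2.431×10^5 N
Factor of safety n = P_cr / P = 243.08 / 189 = 1.29

n ≈ 1.29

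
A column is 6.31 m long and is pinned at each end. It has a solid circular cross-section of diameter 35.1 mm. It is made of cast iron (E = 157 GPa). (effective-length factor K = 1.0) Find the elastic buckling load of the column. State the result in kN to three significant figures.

P_cr ≈ 2.90 kN

I = πd⁴/64 = π×35.1⁴/64 = 7.451×10^4 mm⁴
I = 7.451×10^4 mm⁴ = 7.451×10^-8 m⁴
Effective length L_e = K·L = 1 × 6.31 = 6.310 m
P_cr = π²EI / L_e² = π² × 157×10⁹ × 7.451×10^-8 / 6.310² = 2.900×10^3 N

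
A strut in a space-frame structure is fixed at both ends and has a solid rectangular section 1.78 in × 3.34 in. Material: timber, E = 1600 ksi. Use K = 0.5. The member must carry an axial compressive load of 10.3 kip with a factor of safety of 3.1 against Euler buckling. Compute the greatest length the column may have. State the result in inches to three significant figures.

Buckling occurs about the weak axis: I_min = h·b³/12 with b = 1.78 in (the shorter side).
I_min = 3.34×1.78³/12 = 1.570 in⁴
Required critical load P_cr = n·P = 3.1 × 10.3 = 31.93 kip = 3.193×10^4 lb
From P_cr = π²EI/(K·L)²:  L = (1/K)·√(π²EI/P_cr) = (1/0.5)·√(π²×1.60×10^6×1.570/3.193×10^4)
L = 55.7 in

L_max ≈ 55.7 in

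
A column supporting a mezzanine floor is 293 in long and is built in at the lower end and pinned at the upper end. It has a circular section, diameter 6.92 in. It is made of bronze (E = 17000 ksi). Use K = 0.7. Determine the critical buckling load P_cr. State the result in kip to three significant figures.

I = πd⁴/64 = π×6.92⁴/64 = 112.6 in⁴
Effective length L_e = K·L = 0.7 × 293 = 205.1 in
P_cr = π²EI / L_e² = π² × 17000×10³ × 112.6 / 205.1² = 4.490×10^5 lb

P_cr ≈ 449 kip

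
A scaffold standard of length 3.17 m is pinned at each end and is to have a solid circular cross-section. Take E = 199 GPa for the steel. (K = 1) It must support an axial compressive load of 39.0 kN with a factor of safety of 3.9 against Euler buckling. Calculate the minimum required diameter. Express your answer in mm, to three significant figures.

d ≈ 63.1 mm

Required P_cr = n·P = 3.9 × 39.0 = 152.1 kN
L_e = K·L = 1 × 3.17 = 3.170 m
Required I = P_cr·L_e²/(π²E) = 1.521×10^5 × 3.170² / (π² × 1.99×10^11) = 7.782×10^-7 m⁴
I_req = 7.782×10^5 mm⁴
Solid circle: I = πd⁴/64  ⇒  d = (64I/π)^(1/4) = (64×7.782×10^5/π)^(1/4) = 63.1 mm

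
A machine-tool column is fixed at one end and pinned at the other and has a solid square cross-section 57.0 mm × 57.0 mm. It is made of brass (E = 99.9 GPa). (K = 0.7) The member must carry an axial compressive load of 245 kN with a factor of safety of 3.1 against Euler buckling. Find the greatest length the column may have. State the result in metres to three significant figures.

I = a⁴/12 = 57.0⁴/12 = 8.797×10^5 mm⁴
I = 8.797×10^-7 m⁴
Required critical load P_cr = n·P = 3.1 × 245 = 759.5 kN = 7.595×10^5 N
From P_cr = π²EI/(K·L)²:  L = (1/K)·√(π²EI/P_cr) = (1/0.7)·√(π²×9.99×10^10×8.797×10^-7/7.595×10^5)
L = 1.53 m

L_max ≈ 1.53 m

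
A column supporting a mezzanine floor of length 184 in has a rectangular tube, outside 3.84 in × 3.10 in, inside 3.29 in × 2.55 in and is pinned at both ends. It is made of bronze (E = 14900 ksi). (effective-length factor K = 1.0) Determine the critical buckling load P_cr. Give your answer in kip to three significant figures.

Weak-axis I_min = (h_o·b_o³ − h_i·b_i³)/12 with b_o = 3.10, b_i = 2.550 in (shorter outer/inner sides).
I_min = (3.84×3.10³ − 3.290×2.550³)/12 = 4.987 in⁴
Effective length L_e = K·L = 1 × 184 = 184.0 in
P_cr = π²EI / L_e² = π² × 14900×10³ × 4.987 / 184.0² = 2.166×10^4 lb

P_cr ≈ 21.7 kip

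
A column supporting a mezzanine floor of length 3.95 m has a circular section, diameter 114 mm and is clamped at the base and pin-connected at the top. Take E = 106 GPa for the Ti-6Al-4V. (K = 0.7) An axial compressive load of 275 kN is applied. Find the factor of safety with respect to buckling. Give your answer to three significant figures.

n ≈ 4.13

I = πd⁴/64 = π×114⁴/64 = 8.291×10^6 mm⁴
I = 8.291×10^6 mm⁴ = 8.291×10^-6 m⁴
Effective length L_e = K·L = 0.7 × 3.95 = 2.765 m
P_cr = π²EI / L_e² = π² × 106×10⁹ × 8.291×10^-6 / 2.765² = 1.135×10^6 N
Factor of safety n = P_cr / P = 1134.5 / 275 = 4.13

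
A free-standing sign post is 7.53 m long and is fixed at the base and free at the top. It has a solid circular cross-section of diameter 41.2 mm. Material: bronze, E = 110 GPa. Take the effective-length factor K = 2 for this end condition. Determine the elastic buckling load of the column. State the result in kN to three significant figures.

P_cr ≈ 0.677 kN

I = πd⁴/64 = π×41.2⁴/64 = 1.414×10^5 mm⁴
I = 1.414×10^5 mm⁴ = 1.414×10^-7 m⁴
Effective length L_e = K·L = 2 × 7.53 = 15.06 m
P_cr = π²EI / L_e² = π² × 110×10⁹ × 1.414×10^-7 / 15.06² = 677.0 N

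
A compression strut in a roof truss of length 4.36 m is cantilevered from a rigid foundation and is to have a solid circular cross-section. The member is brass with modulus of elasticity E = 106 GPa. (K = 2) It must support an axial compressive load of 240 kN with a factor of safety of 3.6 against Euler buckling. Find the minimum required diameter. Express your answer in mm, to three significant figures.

d ≈ 189 mm

Required P_cr = n·P = 3.6 × 240 = 864.0 kN
L_e = K·L = 2 × 4.36 = 8.720 m
Required I = P_cr·L_e²/(π²E) = 8.640×10^5 × 8.720² / (π² × 1.06×10^11) = 6.280×10^-5 m⁴
I_req = 6.280×10^7 mm⁴
Solid circle: I = πd⁴/64  ⇒  d = (64I/π)^(1/4) = (64×6.280×10^7/π)^(1/4) = 189 mm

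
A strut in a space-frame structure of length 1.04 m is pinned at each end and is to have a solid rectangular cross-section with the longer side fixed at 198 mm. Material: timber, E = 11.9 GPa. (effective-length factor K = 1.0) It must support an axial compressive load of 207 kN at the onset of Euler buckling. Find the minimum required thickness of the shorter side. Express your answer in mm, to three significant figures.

b ≈ 48.7 mm

L_e = K·L = 1 × 1.04 = 1.040 m
Required I = P_cr·L_e²/(π²E) = 2.070×10^5 × 1.040² / (π² × 1.19×10^10) = 1.906×10^-6 m⁴
I_req = 1.906×10^6 mm⁴
Rectangle, weak axis: I_min = h·b³/12 with h = 198 mm fixed  ⇒  b = (12I/h)^(1/3) = 48.7 mm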